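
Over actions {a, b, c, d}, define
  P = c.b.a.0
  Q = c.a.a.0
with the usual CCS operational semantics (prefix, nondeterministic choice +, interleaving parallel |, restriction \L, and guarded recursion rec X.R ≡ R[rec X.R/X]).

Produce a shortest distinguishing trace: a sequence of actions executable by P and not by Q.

P's transition system — 4 states:
  m0 = c.b.a.0 :: —c→ m1
  m1 = b.a.0 :: —b→ m2
  m2 = a.0 :: —a→ m3
  m3 = 0 :: ·
Q's transition system — 4 states:
  n0 = c.a.a.0 :: —c→ n1
  n1 = a.a.0 :: —a→ n2
  n2 = a.0 :: —a→ n3
  n3 = 0 :: ·
Trace ⟨cb⟩ through P, begin at {m0}:
  after c @ step 1: {m1}
  after b @ step 2: {m2}
  ✓ P
Trace ⟨cb⟩ through Q, begin at {n0}:
  after c @ step 1: {n1}
  after b @ step 2: ∅  — Q cannot continue

cb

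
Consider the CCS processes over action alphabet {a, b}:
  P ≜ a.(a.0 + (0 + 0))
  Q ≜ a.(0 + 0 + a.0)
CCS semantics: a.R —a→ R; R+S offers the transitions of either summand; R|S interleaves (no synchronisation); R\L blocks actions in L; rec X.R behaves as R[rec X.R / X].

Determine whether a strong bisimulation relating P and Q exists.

LTS(P): 3 reachable states
  u0 = a.(a.0 + (0 + 0)) → --a--▸ u1
  u1 = a.0 + (0 + 0) → --a--▸ u2
  u2 = 0 → ·
LTS(Q): 3 reachable states
  v0 = a.(0 + 0 + a.0) → --a--▸ v1
  v1 = 0 + 0 + a.0 → --a--▸ v2
  v2 = 0 → ·
Coarsest stable partition (strong bisimilarity classes):
  B0 = {u0, v0}
  B1 = {u1, v1}
  B2 = {u2, v2}
u0 ∈ B0, v0 ∈ B0 → same block

P ~ Q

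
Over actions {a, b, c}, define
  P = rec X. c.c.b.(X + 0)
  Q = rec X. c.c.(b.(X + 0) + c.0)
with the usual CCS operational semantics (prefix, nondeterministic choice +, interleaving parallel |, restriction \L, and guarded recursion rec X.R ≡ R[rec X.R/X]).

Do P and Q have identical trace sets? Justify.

trace-distinct — witness ⟨ccc⟩

P's transition system — 4 states:
  s0 = rec X. c.c.b.(X + 0) :: -c-> s1
  s1 = c.b.((rec X. c.c.b.(X + 0)) + 0) :: -c-> s2
  s2 = b.((rec X. c.c.b.(X + 0)) + 0) :: -b-> s3
  s3 = (rec X. c.c.b.(X + 0)) + 0 :: -c-> s1
Q's transition system — 5 states:
  t0 = rec X. c.c.(b.(X + 0) + c.0) :: -c-> t1
  t1 = c.(b.((rec X. c.c.(b.(X + 0) + c.0)) + 0) + c.0) :: -c-> t2
  t2 = b.((rec X. c.c.(b.(X + 0) + c.0)) + 0) + c.0 :: -b-> t3, -c-> t4
  t3 = (rec X. c.c.(b.(X + 0) + c.0)) + 0 :: -c-> t1
  t4 = 0 :: stopped
Run σ = ⟨ccc⟩ on Q: start {t0}
  after c @ step 1: {t1}
  after c @ step 2: {t2}
  after c @ step 3: {t4}
  ✓ Q
Run σ = ⟨ccc⟩ on P: start {s0}
  after c @ step 1: {s1}
  after c @ step 2: {s2}
  after c @ step 3: no successor for P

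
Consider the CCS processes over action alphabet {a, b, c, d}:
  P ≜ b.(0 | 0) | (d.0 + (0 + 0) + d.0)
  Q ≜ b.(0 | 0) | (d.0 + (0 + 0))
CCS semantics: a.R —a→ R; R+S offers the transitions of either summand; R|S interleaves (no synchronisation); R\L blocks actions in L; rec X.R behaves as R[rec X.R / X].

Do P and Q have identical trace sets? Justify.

traces(P) = traces(Q)

LTS(P): 4 reachable states
  m0 = b.(0 | 0) | (d.0 + (0 + 0) + d.0) has moves —b→ m1, —d→ m2
  m1 = 0 | 0 | (d.0 + (0 + 0) + d.0) has moves —d→ m3
  m2 = b.(0 | 0) | 0 has moves —b→ m3
  m3 = 0 | 0 | 0 has moves (no moves)
LTS(Q): 4 reachable states
  n0 = b.(0 | 0) | (d.0 + (0 + 0)) has moves —b→ n1, —d→ n2
  n1 = 0 | 0 | (d.0 + (0 + 0)) has moves —d→ n3
  n2 = b.(0 | 0) | 0 has moves —b→ n3
  n3 = 0 | 0 | 0 has moves (no moves)
Bisimilarity quotient blocks:
  B0 = {m0, n0}
  B1 = {m1, n1}
  B2 = {m3, n3}
  B3 = {m2, n2}
m0 ∈ B0, n0 ∈ B0 → same block
Bisimilar ⇒ trace-equivalent.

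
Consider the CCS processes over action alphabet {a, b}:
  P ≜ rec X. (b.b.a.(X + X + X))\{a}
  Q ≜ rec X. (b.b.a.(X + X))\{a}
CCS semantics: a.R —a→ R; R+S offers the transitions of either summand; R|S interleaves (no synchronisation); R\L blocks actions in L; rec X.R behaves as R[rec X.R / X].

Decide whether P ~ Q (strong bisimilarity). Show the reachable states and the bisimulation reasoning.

Reachable graph of P (3 states):
  u0 = rec X. (b.b.a.(X + X + X))\{a} → =b=> u1
  u1 = (b.a.((rec X. (b.b.a.(X + X + X))\{a}) + (rec X. (b.b.a.(X + X + X))\{a}) + (rec X. (b.b.a.(X + X + X))\{a})))\{a} → =b=> u2
  u2 = (a.((rec X. (b.b.a.(X + X + X))\{a}) + (rec X. (b.b.a.(X + X + X))\{a}) + (rec X. (b.b.a.(X + X + X))\{a})))\{a} → ∅
Reachable graph of Q (3 states):
  v0 = rec X. (b.b.a.(X + X))\{a} → =b=> v1
  v1 = (b.a.((rec X. (b.b.a.(X + X))\{a}) + (rec X. (b.b.a.(X + X))\{a})))\{a} → =b=> v2
  v2 = (a.((rec X. (b.b.a.(X + X))\{a}) + (rec X. (b.b.a.(X + X))\{a})))\{a} → ∅
Bisimilarity quotient blocks:
  B0 = {u0, v0}
  B1 = {u1, v1}
  B2 = {u2, v2}
u0 ∈ B0, v0 ∈ B0 → same block

bisimilar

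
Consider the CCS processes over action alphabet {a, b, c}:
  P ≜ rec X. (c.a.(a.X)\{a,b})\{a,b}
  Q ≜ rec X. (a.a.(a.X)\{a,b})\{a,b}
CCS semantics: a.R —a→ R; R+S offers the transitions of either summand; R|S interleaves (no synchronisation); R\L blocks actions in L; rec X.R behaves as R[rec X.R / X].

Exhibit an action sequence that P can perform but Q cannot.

P's transition system — 2 states:
  s0 = rec X. (c.a.(a.X)\{a,b})\{a,b} | =c=> s1
  s1 = (a.(a.(rec X. (c.a.(a.X)\{a,b})\{a,b}))\{a,b})\{a,b} | deadlocked
Q's transition system — 1 states:
  t0 = rec X. (a.a.(a.X)\{a,b})\{a,b} | deadlocked
Trace ⟨c⟩ through P, begin at {s0}:
  [1] c ⇒ {s1}
  P completes σ.
Trace ⟨c⟩ through Q, begin at {t0}:
  [1] c ⇒ ∅  — Q cannot continue

c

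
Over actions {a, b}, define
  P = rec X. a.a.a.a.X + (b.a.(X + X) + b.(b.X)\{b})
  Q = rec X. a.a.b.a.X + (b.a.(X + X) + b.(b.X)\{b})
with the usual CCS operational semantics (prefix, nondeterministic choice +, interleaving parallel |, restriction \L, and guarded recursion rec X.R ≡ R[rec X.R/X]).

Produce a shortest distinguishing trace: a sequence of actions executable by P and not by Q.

Reachable graph of P (7 states):
  m0 = rec X. a.a.a.a.X + (b.a.(X + X) + b.(b.X)\{b}) :: ··a··> m1, ··b··> m2, ··b··> m3
  m1 = a.a.a.(rec X. a.a.a.a.X + (b.a.(X + X) + b.(b.X)\{b})) :: ··a··> m4
  m2 = (b.(rec X. a.a.a.a.X + (b.a.(X + X) + b.(b.X)\{b})))\{b} :: stopped
  m3 = a.((rec X. a.a.a.a.X + (b.a.(X + X) + b.(b.X)\{b})) + (rec X. a.a.a.a.X + (b.a.(X + X) + b.(b.X)\{b}))) :: ··a··> m5
  m4 = a.a.(rec X. a.a.a.a.X + (b.a.(X + X) + b.(b.X)\{b})) :: ··a··> m6
  m5 = (rec X. a.a.a.a.X + (b.a.(X + X) + b.(b.X)\{b})) + (rec X. a.a.a.a.X + (b.a.(X + X) + b.(b.X)\{b})) :: ··a··> m1, ··b··> m2, ··b··> m3
  m6 = a.(rec X. a.a.a.a.X + (b.a.(X + X) + b.(b.X)\{b})) :: ··a··> m0
Reachable graph of Q (7 states):
  n0 = rec X. a.a.b.a.X + (b.a.(X + X) + b.(b.X)\{b}) :: ··a··> n1, ··b··> n2, ··b··> n3
  n1 = a.b.a.(rec X. a.a.b.a.X + (b.a.(X + X) + b.(b.X)\{b})) :: ··a··> n4
  n2 = (b.(rec X. a.a.b.a.X + (b.a.(X + X) + b.(b.X)\{b})))\{b} :: stopped
  n3 = a.((rec X. a.a.b.a.X + (b.a.(X + X) + b.(b.X)\{b})) + (rec X. a.a.b.a.X + (b.a.(X + X) + b.(b.X)\{b}))) :: ··a··> n5
  n4 = b.a.(rec X. a.a.b.a.X + (b.a.(X + X) + b.(b.X)\{b})) :: ··b··> n6
  n5 = (rec X. a.a.b.a.X + (b.a.(X + X) + b.(b.X)\{b})) + (rec X. a.a.b.a.X + (b.a.(X + X) + b.(b.X)\{b})) :: ··a··> n1, ··b··> n2, ··b··> n3
  n6 = a.(rec X. a.a.b.a.X + (b.a.(X + X) + b.(b.X)\{b})) :: ··a··> n0
Run σ = ⟨aaa⟩ on P: start {m0}
  after a @ step 1: {m1}
  after a @ step 2: {m4}
  after a @ step 3: {m6}
  P completes σ.
Run σ = ⟨aaa⟩ on Q: start {n0}
  after a @ step 1: {n1}
  after a @ step 2: {n4}
  after a @ step 3: ∅ (Q stuck)

aaa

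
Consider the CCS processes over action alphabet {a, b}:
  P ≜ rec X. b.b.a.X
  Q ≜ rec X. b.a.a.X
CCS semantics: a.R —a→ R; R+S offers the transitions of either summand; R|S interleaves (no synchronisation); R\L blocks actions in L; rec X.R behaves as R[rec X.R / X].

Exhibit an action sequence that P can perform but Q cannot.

Reachable graph of P (3 states):
  m0 = rec X. b.b.a.X :: ··b··> m1
  m1 = b.a.(rec X. b.b.a.X) :: ··b··> m2
  m2 = a.(rec X. b.b.a.X) :: ··a··> m0
Reachable graph of Q (3 states):
  n0 = rec X. b.a.a.X :: ··b··> n1
  n1 = a.a.(rec X. b.a.a.X) :: ··a··> n2
  n2 = a.(rec X. b.a.a.X) :: ··a··> n0
Trace ⟨bb⟩ through P, begin at {m0}:
  step 1 (b): {m1}
  step 2 (b): {m2}
  ✓ P
Trace ⟨bb⟩ through Q, begin at {n0}:
  step 1 (b): {n1}
  step 2 (b): ∅ (Q stuck)

bb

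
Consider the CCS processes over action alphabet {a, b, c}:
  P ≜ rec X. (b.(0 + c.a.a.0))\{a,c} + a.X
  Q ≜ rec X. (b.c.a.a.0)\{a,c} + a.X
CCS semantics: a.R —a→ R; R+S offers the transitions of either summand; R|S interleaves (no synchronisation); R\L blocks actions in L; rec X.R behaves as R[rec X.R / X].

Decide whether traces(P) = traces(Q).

LTS(P): 2 reachable states
  u0 = rec X. (b.(0 + c.a.a.0))\{a,c} + a.X → ··a··> u0, ··b··> u1
  u1 = (0 + c.a.a.0)\{a,c} → deadlocked
LTS(Q): 2 reachable states
  v0 = rec X. (b.c.a.a.0)\{a,c} + a.X → ··a··> v0, ··b··> v1
  v1 = (c.a.a.0)\{a,c} → deadlocked
Coarsest stable partition (strong bisimilarity classes):
  B0 = {u0, v0}
  B1 = {u1, v1}
u0 ∈ B0, v0 ∈ B0 → same block
Bisimilar ⇒ trace-equivalent.

YES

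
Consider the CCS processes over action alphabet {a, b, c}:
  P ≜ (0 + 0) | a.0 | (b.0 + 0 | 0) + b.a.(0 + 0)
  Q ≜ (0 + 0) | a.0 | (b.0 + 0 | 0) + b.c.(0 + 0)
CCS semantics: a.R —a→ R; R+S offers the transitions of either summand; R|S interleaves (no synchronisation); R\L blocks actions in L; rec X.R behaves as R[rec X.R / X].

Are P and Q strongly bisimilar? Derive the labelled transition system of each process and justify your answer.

NO

P's transition system — 6 states:
  p0 = (0 + 0) | a.0 | (b.0 + 0 | 0) + b.a.(0 + 0) has moves —a→ p1, —b→ p2, —b→ p3
  p1 = (0 + 0) | 0 | (b.0 + 0 | 0) has moves —b→ p4
  p2 = (0 + 0) | a.0 | 0 has moves —a→ p4
  p3 = a.(0 + 0) has moves —a→ p5
  p4 = (0 + 0) | 0 | 0 has moves ∅
  p5 = 0 + 0 has moves ∅
Q's transition system — 6 states:
  q0 = (0 + 0) | a.0 | (b.0 + 0 | 0) + b.c.(0 + 0) has moves —a→ q1, —b→ q2, —b→ q3
  q1 = (0 + 0) | 0 | (b.0 + 0 | 0) has moves —b→ q4
  q2 = (0 + 0) | a.0 | 0 has moves —a→ q4
  q3 = c.(0 + 0) has moves —c→ q5
  q4 = (0 + 0) | 0 | 0 has moves ∅
  q5 = 0 + 0 has moves ∅
Bisimilarity quotient blocks:
  B0 = {p0}
  B1 = {p2, p3, q2}
  B2 = {p4, p5, q4, q5}
  B3 = {p1, q1}
  B4 = {q0}
  B5 = {q3}
p0 ∈ B0, q0 ∈ B4 → different blocks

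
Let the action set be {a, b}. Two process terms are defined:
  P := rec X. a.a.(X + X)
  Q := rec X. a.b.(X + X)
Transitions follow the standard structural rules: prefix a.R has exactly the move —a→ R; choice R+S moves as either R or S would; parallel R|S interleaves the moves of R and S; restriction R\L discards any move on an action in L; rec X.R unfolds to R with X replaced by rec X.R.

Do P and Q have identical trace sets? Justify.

LTS(P): 3 reachable states
  m0 = rec X. a.a.(X + X) → —a→ m1
  m1 = a.((rec X. a.a.(X + X)) + (rec X. a.a.(X + X))) → —a→ m2
  m2 = (rec X. a.a.(X + X)) + (rec X. a.a.(X + X)) → —a→ m1
LTS(Q): 3 reachable states
  n0 = rec X. a.b.(X + X) → —a→ n1
  n1 = b.((rec X. a.b.(X + X)) + (rec X. a.b.(X + X))) → —b→ n2
  n2 = (rec X. a.b.(X + X)) + (rec X. a.b.(X + X)) → —a→ n1
Trace ⟨aa⟩ through P, begin at {m0}:
  after a @ step 1: {m1}
  after a @ step 2: {m2}
  P completes σ.
Trace ⟨aa⟩ through Q, begin at {n0}:
  after a @ step 1: {n1}
  after a @ step 2: no successor for Q

traces(P) ≠ traces(Q) — witness ⟨aa⟩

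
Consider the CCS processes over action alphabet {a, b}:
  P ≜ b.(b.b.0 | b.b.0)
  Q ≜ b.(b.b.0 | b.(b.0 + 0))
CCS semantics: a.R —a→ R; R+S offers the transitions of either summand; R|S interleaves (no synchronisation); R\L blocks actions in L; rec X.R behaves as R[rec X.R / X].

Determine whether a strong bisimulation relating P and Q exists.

P ~ Q

P's transition system — 10 states:
  u0 = b.(b.b.0 | b.b.0) → ··b··> u1
  u1 = b.b.0 | b.b.0 → ··b··> u2, ··b··> u3
  u2 = b.0 | b.b.0 → ··b··> u4, ··b··> u5
  u3 = b.b.0 | b.0 → ··b··> u5, ··b··> u6
  u4 = 0 | b.b.0 → ··b··> u7
  u5 = b.0 | b.0 → ··b··> u7, ··b··> u8
  u6 = b.b.0 | 0 → ··b··> u8
  u7 = 0 | b.0 → ··b··> u9
  u8 = b.0 | 0 → ··b··> u9
  u9 = 0 | 0 → stopped
Q's transition system — 10 states:
  v0 = b.(b.b.0 | b.(b.0 + 0)) → ··b··> v1
  v1 = b.b.0 | b.(b.0 + 0) → ··b··> v2, ··b··> v3
  v2 = b.0 | b.(b.0 + 0) → ··b··> v4, ··b··> v5
  v3 = b.b.0 | (b.0 + 0) → ··b··> v5, ··b··> v6
  v4 = 0 | b.(b.0 + 0) → ··b··> v7
  v5 = b.0 | (b.0 + 0) → ··b··> v7, ··b··> v8
  v6 = b.b.0 | 0 → ··b··> v8
  v7 = 0 | (b.0 + 0) → ··b··> v9
  v8 = b.0 | 0 → ··b··> v9
  v9 = 0 | 0 → stopped
Coarsest stable partition (strong bisimilarity classes):
  B0 = {u0, v0}
  B1 = {u1, v1}
  B2 = {u2, u3, v2, v3}
  B3 = {u4, u5, u6, v4, v5, v6}
  B4 = {u7, u8, v7, v8}
  B5 = {u9, v9}
u0 ∈ B0, v0 ∈ B0 → same block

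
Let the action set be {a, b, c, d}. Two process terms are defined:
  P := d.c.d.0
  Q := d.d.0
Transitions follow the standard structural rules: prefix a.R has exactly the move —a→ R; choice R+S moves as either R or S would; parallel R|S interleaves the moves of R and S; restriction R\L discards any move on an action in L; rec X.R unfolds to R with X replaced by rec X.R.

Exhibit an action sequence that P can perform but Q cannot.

Reachable graph of P (4 states):
  u0 = d.c.d.0 has moves -d-> u1
  u1 = c.d.0 has moves -c-> u2
  u2 = d.0 has moves -d-> u3
  u3 = 0 has moves stopped
Reachable graph of Q (3 states):
  v0 = d.d.0 has moves -d-> v1
  v1 = d.0 has moves -d-> v2
  v2 = 0 has moves stopped
Executing dc from P (initial set {u0}):
  step 1 (d): {u1}
  step 2 (c): {u2}
  ✓ P
Executing dc from Q (initial set {v0}):
  step 1 (d): {v1}
  step 2 (c): ∅ (Q stuck)

dc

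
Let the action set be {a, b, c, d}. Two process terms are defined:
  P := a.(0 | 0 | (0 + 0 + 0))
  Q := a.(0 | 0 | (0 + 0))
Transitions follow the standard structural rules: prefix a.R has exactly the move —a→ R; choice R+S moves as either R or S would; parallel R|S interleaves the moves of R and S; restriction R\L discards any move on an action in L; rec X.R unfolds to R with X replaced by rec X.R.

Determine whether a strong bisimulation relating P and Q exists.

P ~ Q

LTS(P): 2 reachable states
  u0 = a.(0 | 0 | (0 + 0 + 0)) has moves --a--▸ u1
  u1 = 0 | 0 | (0 + 0 + 0) has moves ·
LTS(Q): 2 reachable states
  v0 = a.(0 | 0 | (0 + 0)) has moves --a--▸ v1
  v1 = 0 | 0 | (0 + 0) has moves ·
Partition-refinement fixed point:
  B0 = {u0, v0}
  B1 = {u1, v1}
u0 ∈ B0, v0 ∈ B0 → same block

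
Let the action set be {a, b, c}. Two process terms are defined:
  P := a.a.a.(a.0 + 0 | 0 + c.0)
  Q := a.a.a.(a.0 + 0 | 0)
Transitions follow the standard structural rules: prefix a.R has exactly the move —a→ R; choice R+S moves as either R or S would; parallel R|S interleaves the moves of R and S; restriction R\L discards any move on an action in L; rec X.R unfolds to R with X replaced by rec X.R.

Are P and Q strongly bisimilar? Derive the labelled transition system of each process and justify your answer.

LTS(P): 5 reachable states
  m0 = a.a.a.(a.0 + 0 | 0 + c.0) :: -a-> m1
  m1 = a.a.(a.0 + 0 | 0 + c.0) :: -a-> m2
  m2 = a.(a.0 + 0 | 0 + c.0) :: -a-> m3
  m3 = a.0 + 0 | 0 + c.0 :: -a-> m4, -c-> m4
  m4 = 0 :: deadlocked
LTS(Q): 5 reachable states
  n0 = a.a.a.(a.0 + 0 | 0) :: -a-> n1
  n1 = a.a.(a.0 + 0 | 0) :: -a-> n2
  n2 = a.(a.0 + 0 | 0) :: -a-> n3
  n3 = a.0 + 0 | 0 :: -a-> n4
  n4 = 0 :: deadlocked
Bisimilarity quotient blocks:
  B0 = {m0}
  B1 = {m1}
  B2 = {m2}
  B3 = {m3}
  B4 = {m4, n4}
  B5 = {n0}
  B6 = {n1}
  B7 = {n2}
  B8 = {n3}
m0 ∈ B0, n0 ∈ B5 → different blocks

not bisimilar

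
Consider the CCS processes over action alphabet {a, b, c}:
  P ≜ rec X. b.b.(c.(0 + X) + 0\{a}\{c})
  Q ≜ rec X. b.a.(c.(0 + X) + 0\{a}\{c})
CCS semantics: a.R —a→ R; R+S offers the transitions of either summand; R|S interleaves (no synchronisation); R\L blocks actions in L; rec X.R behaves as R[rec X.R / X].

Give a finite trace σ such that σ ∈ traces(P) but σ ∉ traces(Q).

P's transition system — 4 states:
  u0 = rec X. b.b.(c.(0 + X) + 0\{a}\{c}) has moves -b-> u1
  u1 = b.(c.(0 + (rec X. b.b.(c.(0 + X) + 0\{a}\{c}))) + 0\{a}\{c}) has moves -b-> u2
  u2 = c.(0 + (rec X. b.b.(c.(0 + X) + 0\{a}\{c}))) + 0\{a}\{c} has moves -c-> u3
  u3 = 0 + (rec X. b.b.(c.(0 + X) + 0\{a}\{c})) has moves -b-> u1
Q's transition system — 4 states:
  v0 = rec X. b.a.(c.(0 + X) + 0\{a}\{c}) has moves -b-> v1
  v1 = a.(c.(0 + (rec X. b.a.(c.(0 + X) + 0\{a}\{c}))) + 0\{a}\{c}) has moves -a-> v2
  v2 = c.(0 + (rec X. b.a.(c.(0 + X) + 0\{a}\{c}))) + 0\{a}\{c} has moves -c-> v3
  v3 = 0 + (rec X. b.a.(c.(0 + X) + 0\{a}\{c})) has moves -b-> v1
Run σ = ⟨bb⟩ on P: start {u0}
  after b @ step 1: {u1}
  after b @ step 2: {u2}
  P completes σ.
Run σ = ⟨bb⟩ on Q: start {v0}
  after b @ step 1: {v1}
  after b @ step 2: ∅ (Q stuck)

bb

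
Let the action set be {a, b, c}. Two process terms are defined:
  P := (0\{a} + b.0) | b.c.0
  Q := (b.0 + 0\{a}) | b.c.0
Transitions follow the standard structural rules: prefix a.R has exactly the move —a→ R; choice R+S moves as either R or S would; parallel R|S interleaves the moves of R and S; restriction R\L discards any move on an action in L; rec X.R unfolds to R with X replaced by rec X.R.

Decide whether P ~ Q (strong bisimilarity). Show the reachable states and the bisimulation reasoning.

P ~ Q

P's transition system — 6 states:
  p0 = (0\{a} + b.0) | b.c.0 | ··b··> p1, ··b··> p2
  p1 = (0\{a} + b.0) | c.0 | ··b··> p3, ··c··> p4
  p2 = 0 | b.c.0 | ··b··> p3
  p3 = 0 | c.0 | ··c··> p5
  p4 = (0\{a} + b.0) | 0 | ··b··> p5
  p5 = 0 | 0 | deadlocked
Q's transition system — 6 states:
  q0 = (b.0 + 0\{a}) | b.c.0 | ··b··> q1, ··b··> q2
  q1 = (b.0 + 0\{a}) | c.0 | ··b··> q3, ··c··> q4
  q2 = 0 | b.c.0 | ··b··> q3
  q3 = 0 | c.0 | ··c··> q5
  q4 = (b.0 + 0\{a}) | 0 | ··b··> q5
  q5 = 0 | 0 | deadlocked
Partition-refinement fixed point:
  B0 = {p0, q0}
  B1 = {p2, q2}
  B2 = {p3, q3}
  B3 = {p5, q5}
  B4 = {p1, q1}
  B5 = {p4, q4}
p0 ∈ B0, q0 ∈ B0 → same block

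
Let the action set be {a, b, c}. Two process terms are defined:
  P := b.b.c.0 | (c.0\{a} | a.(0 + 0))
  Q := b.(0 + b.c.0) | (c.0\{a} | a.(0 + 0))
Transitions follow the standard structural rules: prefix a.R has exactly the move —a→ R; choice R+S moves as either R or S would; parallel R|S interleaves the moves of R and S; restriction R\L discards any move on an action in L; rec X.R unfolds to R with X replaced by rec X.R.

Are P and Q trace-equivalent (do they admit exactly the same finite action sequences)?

YES

P's transition system — 16 states:
  m0 = b.b.c.0 | (c.0\{a} | a.(0 + 0)) | -a-> m1, -b-> m2, -c-> m3
  m1 = b.b.c.0 | (c.0\{a} | (0 + 0)) | -b-> m4, -c-> m5
  m2 = b.c.0 | (c.0\{a} | a.(0 + 0)) | -a-> m4, -b-> m6, -c-> m7
  m3 = b.b.c.0 | (0\{a} | a.(0 + 0)) | -a-> m5, -b-> m7
  m4 = b.c.0 | (c.0\{a} | (0 + 0)) | -b-> m8, -c-> m9
  m5 = b.b.c.0 | (0\{a} | (0 + 0)) | -b-> m9
  m6 = c.0 | (c.0\{a} | a.(0 + 0)) | -a-> m8, -c-> m10, -c-> m11
  m7 = b.c.0 | (0\{a} | a.(0 + 0)) | -a-> m9, -b-> m11
  m8 = c.0 | (c.0\{a} | (0 + 0)) | -c-> m12, -c-> m13
  m9 = b.c.0 | (0\{a} | (0 + 0)) | -b-> m13
  m10 = 0 | (c.0\{a} | a.(0 + 0)) | -a-> m12, -c-> m14
  m11 = c.0 | (0\{a} | a.(0 + 0)) | -a-> m13, -c-> m14
  m12 = 0 | (c.0\{a} | (0 + 0)) | -c-> m15
  m13 = c.0 | (0\{a} | (0 + 0)) | -c-> m15
  m14 = 0 | (0\{a} | a.(0 + 0)) | -a-> m15
  m15 = 0 | (0\{a} | (0 + 0)) | ·
Q's transition system — 16 states:
  n0 = b.(0 + b.c.0) | (c.0\{a} | a.(0 + 0)) | -a-> n1, -b-> n2, -c-> n3
  n1 = b.(0 + b.c.0) | (c.0\{a} | (0 + 0)) | -b-> n4, -c-> n5
  n2 = (0 + b.c.0) | (c.0\{a} | a.(0 + 0)) | -a-> n4, -b-> n6, -c-> n7
  n3 = b.(0 + b.c.0) | (0\{a} | a.(0 + 0)) | -a-> n5, -b-> n7
  n4 = (0 + b.c.0) | (c.0\{a} | (0 + 0)) | -b-> n8, -c-> n9
  n5 = b.(0 + b.c.0) | (0\{a} | (0 + 0)) | -b-> n9
  n6 = c.0 | (c.0\{a} | a.(0 + 0)) | -a-> n8, -c-> n10, -c-> n11
  n7 = (0 + b.c.0) | (0\{a} | a.(0 + 0)) | -a-> n9, -b-> n11
  n8 = c.0 | (c.0\{a} | (0 + 0)) | -c-> n12, -c-> n13
  n9 = (0 + b.c.0) | (0\{a} | (0 + 0)) | -b-> n13
  n10 = 0 | (c.0\{a} | a.(0 + 0)) | -a-> n12, -c-> n14
  n11 = c.0 | (0\{a} | a.(0 + 0)) | -a-> n13, -c-> n14
  n12 = 0 | (c.0\{a} | (0 + 0)) | -c-> n15
  n13 = c.0 | (0\{a} | (0 + 0)) | -c-> n15
  n14 = 0 | (0\{a} | a.(0 + 0)) | -a-> n15
  n15 = 0 | (0\{a} | (0 + 0)) | ·
Bisimilarity quotient blocks:
  B0 = {m0, n0}
  B1 = {m3, n3}
  B2 = {m7, n7}
  B3 = {m9, n9}
  B4 = {m12, m13, n12, n13}
  B5 = {m15, n15}
  B6 = {m10, m11, n10, n11}
  B7 = {m14, n14}
  B8 = {m5, n5}
  B9 = {m1, n1}
  B10 = {m4, n4}
  B11 = {m8, n8}
  B12 = {m2, n2}
  B13 = {m6, n6}
m0 ∈ B0, n0 ∈ B0 → same block
Bisimilar ⇒ trace-equivalent.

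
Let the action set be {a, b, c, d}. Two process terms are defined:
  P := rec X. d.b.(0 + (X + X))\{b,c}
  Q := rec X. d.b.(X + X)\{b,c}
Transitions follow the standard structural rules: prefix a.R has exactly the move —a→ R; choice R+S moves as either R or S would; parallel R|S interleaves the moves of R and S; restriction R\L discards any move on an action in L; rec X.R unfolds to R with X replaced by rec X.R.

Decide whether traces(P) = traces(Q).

LTS(P): 4 reachable states
  s0 = rec X. d.b.(0 + (X + X))\{b,c} → =d=> s1
  s1 = b.(0 + ((rec X. d.b.(0 + (X + X))\{b,c}) + (rec X. d.b.(0 + (X + X))\{b,c})))\{b,c} → =b=> s2
  s2 = (0 + ((rec X. d.b.(0 + (X + X))\{b,c}) + (rec X. d.b.(0 + (X + X))\{b,c})))\{b,c} → =d=> s3
  s3 = (b.(0 + ((rec X. d.b.(0 + (X + X))\{b,c}) + (rec X. d.b.(0 + (X + X))\{b,c})))\{b,c})\{b,c} → deadlocked
LTS(Q): 4 reachable states
  t0 = rec X. d.b.(X + X)\{b,c} → =d=> t1
  t1 = b.((rec X. d.b.(X + X)\{b,c}) + (rec X. d.b.(X + X)\{b,c}))\{b,c} → =b=> t2
  t2 = ((rec X. d.b.(X + X)\{b,c}) + (rec X. d.b.(X + X)\{b,c}))\{b,c} → =d=> t3
  t3 = (b.((rec X. d.b.(X + X)\{b,c}) + (rec X. d.b.(X + X)\{b,c}))\{b,c})\{b,c} → deadlocked
Bisimilarity quotient blocks:
  B0 = {s0, t0}
  B1 = {s1, t1}
  B2 = {s2, t2}
  B3 = {s3, t3}
s0 ∈ B0, t0 ∈ B0 → same block
Bisimilar ⇒ trace-equivalent.

traces(P) = traces(Q)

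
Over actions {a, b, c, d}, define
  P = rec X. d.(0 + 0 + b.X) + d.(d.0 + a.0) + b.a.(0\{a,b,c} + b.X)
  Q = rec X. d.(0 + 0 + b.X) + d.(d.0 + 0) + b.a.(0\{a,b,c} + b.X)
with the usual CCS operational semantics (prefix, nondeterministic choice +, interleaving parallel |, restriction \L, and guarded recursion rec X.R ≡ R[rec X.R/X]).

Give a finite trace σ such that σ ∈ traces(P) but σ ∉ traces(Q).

Reachable graph of P (6 states):
  p0 = rec X. d.(0 + 0 + b.X) + d.(d.0 + a.0) + b.a.(0\{a,b,c} + b.X) ⊢ -b-> p1, -d-> p2, -d-> p3
  p1 = a.(0\{a,b,c} + b.(rec X. d.(0 + 0 + b.X) + d.(d.0 + a.0) + b.a.(0\{a,b,c} + b.X))) ⊢ -a-> p4
  p2 = 0 + 0 + b.(rec X. d.(0 + 0 + b.X) + d.(d.0 + a.0) + b.a.(0\{a,b,c} + b.X)) ⊢ -b-> p0
  p3 = d.0 + a.0 ⊢ -a-> p5, -d-> p5
  p4 = 0\{a,b,c} + b.(rec X. d.(0 + 0 + b.X) + d.(d.0 + a.0) + b.a.(0\{a,b,c} + b.X)) ⊢ -b-> p0
  p5 = 0 ⊢ ∅
Reachable graph of Q (6 states):
  q0 = rec X. d.(0 + 0 + b.X) + d.(d.0 + 0) + b.a.(0\{a,b,c} + b.X) ⊢ -b-> q1, -d-> q2, -d-> q3
  q1 = a.(0\{a,b,c} + b.(rec X. d.(0 + 0 + b.X) + d.(d.0 + 0) + b.a.(0\{a,b,c} + b.X))) ⊢ -a-> q4
  q2 = 0 + 0 + b.(rec X. d.(0 + 0 + b.X) + d.(d.0 + 0) + b.a.(0\{a,b,c} + b.X)) ⊢ -b-> q0
  q3 = d.0 + 0 ⊢ -d-> q5
  q4 = 0\{a,b,c} + b.(rec X. d.(0 + 0 + b.X) + d.(d.0 + 0) + b.a.(0\{a,b,c} + b.X)) ⊢ -b-> q0
  q5 = 0 ⊢ ∅
Run σ = ⟨da⟩ on P: start {p0}
  step 1 (d): {p2, p3}
  step 2 (a): {p5}
  — P admits the full trace.
Run σ = ⟨da⟩ on Q: start {q0}
  step 1 (d): {q2, q3}
  step 2 (a): ∅ (Q stuck)

da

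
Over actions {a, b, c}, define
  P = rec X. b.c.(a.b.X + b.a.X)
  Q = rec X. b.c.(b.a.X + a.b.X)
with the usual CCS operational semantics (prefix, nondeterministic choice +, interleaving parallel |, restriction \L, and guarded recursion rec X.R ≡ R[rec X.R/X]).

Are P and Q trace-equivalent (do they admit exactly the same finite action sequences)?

trace-equivalent

LTS(P): 5 reachable states
  u0 = rec X. b.c.(a.b.X + b.a.X) :: -b-> u1
  u1 = c.(a.b.(rec X. b.c.(a.b.X + b.a.X)) + b.a.(rec X. b.c.(a.b.X + b.a.X))) :: -c-> u2
  u2 = a.b.(rec X. b.c.(a.b.X + b.a.X)) + b.a.(rec X. b.c.(a.b.X + b.a.X)) :: -a-> u3, -b-> u4
  u3 = b.(rec X. b.c.(a.b.X + b.a.X)) :: -b-> u0
  u4 = a.(rec X. b.c.(a.b.X + b.a.X)) :: -a-> u0
LTS(Q): 5 reachable states
  v0 = rec X. b.c.(b.a.X + a.b.X) :: -b-> v1
  v1 = c.(b.a.(rec X. b.c.(b.a.X + a.b.X)) + a.b.(rec X. b.c.(b.a.X + a.b.X))) :: -c-> v2
  v2 = b.a.(rec X. b.c.(b.a.X + a.b.X)) + a.b.(rec X. b.c.(b.a.X + a.b.X)) :: -a-> v3, -b-> v4
  v3 = b.(rec X. b.c.(b.a.X + a.b.X)) :: -b-> v0
  v4 = a.(rec X. b.c.(b.a.X + a.b.X)) :: -a-> v0
Coarsest stable partition (strong bisimilarity classes):
  B0 = {u0, v0}
  B1 = {u1, v1}
  B2 = {u2, v2}
  B3 = {u3, v3}
  B4 = {u4, v4}
u0 ∈ B0, v0 ∈ B0 → same block
Bisimilar ⇒ trace-equivalent.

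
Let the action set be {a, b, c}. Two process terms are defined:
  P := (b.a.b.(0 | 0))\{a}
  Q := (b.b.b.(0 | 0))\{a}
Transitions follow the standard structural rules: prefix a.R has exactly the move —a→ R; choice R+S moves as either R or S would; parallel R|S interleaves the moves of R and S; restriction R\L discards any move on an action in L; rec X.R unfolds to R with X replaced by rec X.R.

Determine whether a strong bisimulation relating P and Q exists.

not bisimilar

P's transition system — 2 states:
  m0 = (b.a.b.(0 | 0))\{a} :: ··b··> m1
  m1 = (a.b.(0 | 0))\{a} :: ∅
Q's transition system — 4 states:
  n0 = (b.b.b.(0 | 0))\{a} :: ··b··> n1
  n1 = (b.b.(0 | 0))\{a} :: ··b··> n2
  n2 = (b.(0 | 0))\{a} :: ··b··> n3
  n3 = (0 | 0)\{a} :: ∅
Coarsest stable partition (strong bisimilarity classes):
  B0 = {m0, n2}
  B1 = {m1, n3}
  B2 = {n0}
  B3 = {n1}
m0 ∈ B0, n0 ∈ B2 → different blocks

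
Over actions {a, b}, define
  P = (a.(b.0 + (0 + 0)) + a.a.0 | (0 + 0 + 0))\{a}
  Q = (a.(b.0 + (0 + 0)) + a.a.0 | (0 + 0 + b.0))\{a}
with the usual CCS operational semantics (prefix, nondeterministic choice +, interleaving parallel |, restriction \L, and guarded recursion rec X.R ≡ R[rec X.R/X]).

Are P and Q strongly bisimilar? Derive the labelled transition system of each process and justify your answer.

not bisimilar

LTS(P): 1 reachable states
  u0 = (a.(b.0 + (0 + 0)) + a.a.0 | (0 + 0 + 0))\{a} :: (no moves)
LTS(Q): 2 reachable states
  v0 = (a.(b.0 + (0 + 0)) + a.a.0 | (0 + 0 + b.0))\{a} :: -b-> v1
  v1 = (a.a.0 | 0)\{a} :: (no moves)
Partition-refinement fixed point:
  B0 = {u0, v1}
  B1 = {v0}
u0 ∈ B0, v0 ∈ B1 → different blocks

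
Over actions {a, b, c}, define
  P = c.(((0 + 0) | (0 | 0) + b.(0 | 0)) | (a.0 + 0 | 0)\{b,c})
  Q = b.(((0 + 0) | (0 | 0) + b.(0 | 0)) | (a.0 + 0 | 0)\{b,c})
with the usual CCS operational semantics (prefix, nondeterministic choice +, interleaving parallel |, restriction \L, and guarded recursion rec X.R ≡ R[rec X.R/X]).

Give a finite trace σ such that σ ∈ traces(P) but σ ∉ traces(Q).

c

P's transition system — 5 states:
  u0 = c.(((0 + 0) | (0 | 0) + b.(0 | 0)) | (a.0 + 0 | 0)\{b,c}) :: ··c··> u1
  u1 = ((0 + 0) | (0 | 0) + b.(0 | 0)) | (a.0 + 0 | 0)\{b,c} :: ··a··> u2, ··b··> u3
  u2 = ((0 + 0) | (0 | 0) + b.(0 | 0)) | 0\{b,c} :: ··b··> u4
  u3 = 0 | 0 | (a.0 + 0 | 0)\{b,c} :: ··a··> u4
  u4 = 0 | 0 | 0\{b,c} :: stopped
Q's transition system — 5 states:
  v0 = b.(((0 + 0) | (0 | 0) + b.(0 | 0)) | (a.0 + 0 | 0)\{b,c}) :: ··b··> v1
  v1 = ((0 + 0) | (0 | 0) + b.(0 | 0)) | (a.0 + 0 | 0)\{b,c} :: ··a··> v2, ··b··> v3
  v2 = ((0 + 0) | (0 | 0) + b.(0 | 0)) | 0\{b,c} :: ··b··> v4
  v3 = 0 | 0 | (a.0 + 0 | 0)\{b,c} :: ··a··> v4
  v4 = 0 | 0 | 0\{b,c} :: stopped
Executing c from P (initial set {u0}):
  [1] c ⇒ {u1}
  — P admits the full trace.
Executing c from Q (initial set {v0}):
  [1] c ⇒ ∅ (Q stuck)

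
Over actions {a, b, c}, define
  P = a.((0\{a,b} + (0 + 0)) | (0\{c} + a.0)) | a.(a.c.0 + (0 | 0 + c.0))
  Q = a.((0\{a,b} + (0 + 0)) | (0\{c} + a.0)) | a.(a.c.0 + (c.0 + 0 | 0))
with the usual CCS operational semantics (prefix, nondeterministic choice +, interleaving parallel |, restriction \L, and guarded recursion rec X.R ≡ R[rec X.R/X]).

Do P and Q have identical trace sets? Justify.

P's transition system — 12 states:
  s0 = a.((0\{a,b} + (0 + 0)) | (0\{c} + a.0)) | a.(a.c.0 + (0 | 0 + c.0)) :: --a--▸ s1, --a--▸ s2
  s1 = (0\{a,b} + (0 + 0)) | (0\{c} + a.0) | a.(a.c.0 + (0 | 0 + c.0)) :: --a--▸ s3, --a--▸ s4
  s2 = a.((0\{a,b} + (0 + 0)) | (0\{c} + a.0)) | (a.c.0 + (0 | 0 + c.0)) :: --a--▸ s3, --a--▸ s5, --c--▸ s6
  s3 = (0\{a,b} + (0 + 0)) | (0\{c} + a.0) | (a.c.0 + (0 | 0 + c.0)) :: --a--▸ s7, --a--▸ s8, --c--▸ s9
  s4 = (0\{a,b} + (0 + 0)) | 0 | a.(a.c.0 + (0 | 0 + c.0)) :: --a--▸ s8
  s5 = a.((0\{a,b} + (0 + 0)) | (0\{c} + a.0)) | c.0 :: --a--▸ s7, --c--▸ s6
  s6 = a.((0\{a,b} + (0 + 0)) | (0\{c} + a.0)) | 0 :: --a--▸ s9
  s7 = (0\{a,b} + (0 + 0)) | (0\{c} + a.0) | c.0 :: --a--▸ s10, --c--▸ s9
  s8 = (0\{a,b} + (0 + 0)) | 0 | (a.c.0 + (0 | 0 + c.0)) :: --a--▸ s10, --c--▸ s11
  s9 = (0\{a,b} + (0 + 0)) | (0\{c} + a.0) | 0 :: --a--▸ s11
  s10 = (0\{a,b} + (0 + 0)) | 0 | c.0 :: --c--▸ s11
  s11 = (0\{a,b} + (0 + 0)) | 0 | 0 :: ∅
Q's transition system — 12 states:
  t0 = a.((0\{a,b} + (0 + 0)) | (0\{c} + a.0)) | a.(a.c.0 + (c.0 + 0 | 0)) :: --a--▸ t1, --a--▸ t2
  t1 = (0\{a,b} + (0 + 0)) | (0\{c} + a.0) | a.(a.c.0 + (c.0 + 0 | 0)) :: --a--▸ t3, --a--▸ t4
  t2 = a.((0\{a,b} + (0 + 0)) | (0\{c} + a.0)) | (a.c.0 + (c.0 + 0 | 0)) :: --a--▸ t3, --a--▸ t5, --c--▸ t6
  t3 = (0\{a,b} + (0 + 0)) | (0\{c} + a.0) | (a.c.0 + (c.0 + 0 | 0)) :: --a--▸ t7, --a--▸ t8, --c--▸ t9
  t4 = (0\{a,b} + (0 + 0)) | 0 | a.(a.c.0 + (c.0 + 0 | 0)) :: --a--▸ t8
  t5 = a.((0\{a,b} + (0 + 0)) | (0\{c} + a.0)) | c.0 :: --a--▸ t7, --c--▸ t6
  t6 = a.((0\{a,b} + (0 + 0)) | (0\{c} + a.0)) | 0 :: --a--▸ t9
  t7 = (0\{a,b} + (0 + 0)) | (0\{c} + a.0) | c.0 :: --a--▸ t10, --c--▸ t9
  t8 = (0\{a,b} + (0 + 0)) | 0 | (a.c.0 + (c.0 + 0 | 0)) :: --a--▸ t10, --c--▸ t11
  t9 = (0\{a,b} + (0 + 0)) | (0\{c} + a.0) | 0 :: --a--▸ t11
  t10 = (0\{a,b} + (0 + 0)) | 0 | c.0 :: --c--▸ t11
  t11 = (0\{a,b} + (0 + 0)) | 0 | 0 :: ∅
Coarsest stable partition (strong bisimilarity classes):
  B0 = {s0, t0}
  B1 = {s1, t1}
  B2 = {s3, t3}
  B3 = {s9, t9}
  B4 = {s11, t11}
  B5 = {s7, t7}
  B6 = {s10, t10}
  B7 = {s8, t8}
  B8 = {s4, t4}
  B9 = {s2, t2}
  B10 = {s6, t6}
  B11 = {s5, t5}
s0 ∈ B0, t0 ∈ B0 → same block
Bisimilar ⇒ trace-equivalent.

traces(P) = traces(Q)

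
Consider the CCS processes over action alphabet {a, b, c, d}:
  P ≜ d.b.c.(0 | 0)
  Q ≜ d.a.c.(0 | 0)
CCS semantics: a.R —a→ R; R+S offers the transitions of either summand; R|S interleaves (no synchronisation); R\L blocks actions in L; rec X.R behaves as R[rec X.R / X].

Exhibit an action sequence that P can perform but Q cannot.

db

LTS(P): 4 reachable states
  s0 = d.b.c.(0 | 0) :: -d-> s1
  s1 = b.c.(0 | 0) :: -b-> s2
  s2 = c.(0 | 0) :: -c-> s3
  s3 = 0 | 0 :: stopped
LTS(Q): 4 reachable states
  t0 = d.a.c.(0 | 0) :: -d-> t1
  t1 = a.c.(0 | 0) :: -a-> t2
  t2 = c.(0 | 0) :: -c-> t3
  t3 = 0 | 0 :: stopped
Executing db from P (initial set {s0}):
  after d @ step 1: {s1}
  after b @ step 2: {s2}
  ✓ P
Executing db from Q (initial set {t0}):
  after d @ step 1: {t1}
  after b @ step 2: no successor for Q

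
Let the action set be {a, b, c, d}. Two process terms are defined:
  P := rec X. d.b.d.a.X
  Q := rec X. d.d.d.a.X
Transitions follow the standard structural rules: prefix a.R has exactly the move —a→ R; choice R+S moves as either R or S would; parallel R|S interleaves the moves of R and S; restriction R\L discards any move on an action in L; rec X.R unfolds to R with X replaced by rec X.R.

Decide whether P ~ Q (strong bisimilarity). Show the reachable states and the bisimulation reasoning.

P's transition system — 4 states:
  p0 = rec X. d.b.d.a.X ⊢ ··d··> p1
  p1 = b.d.a.(rec X. d.b.d.a.X) ⊢ ··b··> p2
  p2 = d.a.(rec X. d.b.d.a.X) ⊢ ··d··> p3
  p3 = a.(rec X. d.b.d.a.X) ⊢ ··a··> p0
Q's transition system — 4 states:
  q0 = rec X. d.d.d.a.X ⊢ ··d··> q1
  q1 = d.d.a.(rec X. d.d.d.a.X) ⊢ ··d··> q2
  q2 = d.a.(rec X. d.d.d.a.X) ⊢ ··d··> q3
  q3 = a.(rec X. d.d.d.a.X) ⊢ ··a··> q0
Coarsest stable partition (strong bisimilarity classes):
  B0 = {p0}
  B1 = {p1}
  B2 = {p2}
  B3 = {p3}
  B4 = {q0}
  B5 = {q1}
  B6 = {q2}
  B7 = {q3}
p0 ∈ B0, q0 ∈ B4 → different blocks

not bisimilar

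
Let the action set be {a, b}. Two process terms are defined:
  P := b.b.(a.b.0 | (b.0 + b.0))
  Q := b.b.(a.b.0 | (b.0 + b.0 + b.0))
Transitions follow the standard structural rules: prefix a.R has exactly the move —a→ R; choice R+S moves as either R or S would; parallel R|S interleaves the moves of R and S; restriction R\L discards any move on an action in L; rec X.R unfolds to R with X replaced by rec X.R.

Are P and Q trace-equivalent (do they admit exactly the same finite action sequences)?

LTS(P): 8 reachable states
  u0 = b.b.(a.b.0 | (b.0 + b.0)) → -b-> u1
  u1 = b.(a.b.0 | (b.0 + b.0)) → -b-> u2
  u2 = a.b.0 | (b.0 + b.0) → -a-> u3, -b-> u4
  u3 = b.0 | (b.0 + b.0) → -b-> u5, -b-> u6
  u4 = a.b.0 | 0 → -a-> u6
  u5 = 0 | (b.0 + b.0) → -b-> u7
  u6 = b.0 | 0 → -b-> u7
  u7 = 0 | 0 → ·
LTS(Q): 8 reachable states
  v0 = b.b.(a.b.0 | (b.0 + b.0 + b.0)) → -b-> v1
  v1 = b.(a.b.0 | (b.0 + b.0 + b.0)) → -b-> v2
  v2 = a.b.0 | (b.0 + b.0 + b.0) → -a-> v3, -b-> v4
  v3 = b.0 | (b.0 + b.0 + b.0) → -b-> v5, -b-> v6
  v4 = a.b.0 | 0 → -a-> v6
  v5 = 0 | (b.0 + b.0 + b.0) → -b-> v7
  v6 = b.0 | 0 → -b-> v7
  v7 = 0 | 0 → ·
Partition-refinement fixed point:
  B0 = {u0, v0}
  B1 = {u1, v1}
  B2 = {u2, v2}
  B3 = {u4, v4}
  B4 = {u5, u6, v5, v6}
  B5 = {u7, v7}
  B6 = {u3, v3}
u0 ∈ B0, v0 ∈ B0 → same block
Bisimilar ⇒ trace-equivalent.

traces(P) = traces(Q)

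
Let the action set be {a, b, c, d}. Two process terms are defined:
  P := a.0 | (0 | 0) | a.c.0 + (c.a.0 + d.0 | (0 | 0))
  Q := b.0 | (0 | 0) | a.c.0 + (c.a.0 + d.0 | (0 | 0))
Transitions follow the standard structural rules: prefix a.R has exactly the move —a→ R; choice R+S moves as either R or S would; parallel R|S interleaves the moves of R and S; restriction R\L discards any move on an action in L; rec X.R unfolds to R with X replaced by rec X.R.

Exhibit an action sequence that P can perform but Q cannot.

P's transition system — 9 states:
  s0 = a.0 | (0 | 0) | a.c.0 + (c.a.0 + d.0 | (0 | 0)) ⊢ ··a··> s1, ··a··> s2, ··c··> s3, ··d··> s4
  s1 = 0 | (0 | 0) | a.c.0 ⊢ ··a··> s5
  s2 = a.0 | (0 | 0) | c.0 ⊢ ··a··> s5, ··c··> s6
  s3 = a.0 ⊢ ··a··> s7
  s4 = 0 | (0 | 0) ⊢ ·
  s5 = 0 | (0 | 0) | c.0 ⊢ ··c··> s8
  s6 = a.0 | (0 | 0) | 0 ⊢ ··a··> s8
  s7 = 0 ⊢ ·
  s8 = 0 | (0 | 0) | 0 ⊢ ·
Q's transition system — 9 states:
  t0 = b.0 | (0 | 0) | a.c.0 + (c.a.0 + d.0 | (0 | 0)) ⊢ ··a··> t1, ··b··> t2, ··c··> t3, ··d··> t4
  t1 = b.0 | (0 | 0) | c.0 ⊢ ··b··> t5, ··c··> t6
  t2 = 0 | (0 | 0) | a.c.0 ⊢ ··a··> t5
  t3 = a.0 ⊢ ··a··> t7
  t4 = 0 | (0 | 0) ⊢ ·
  t5 = 0 | (0 | 0) | c.0 ⊢ ··c··> t8
  t6 = b.0 | (0 | 0) | 0 ⊢ ··b··> t8
  t7 = 0 ⊢ ·
  t8 = 0 | (0 | 0) | 0 ⊢ ·
Executing aa from P (initial set {s0}):
  after a @ step 1: {s1, s2}
  after a @ step 2: {s5}
  P completes σ.
Executing aa from Q (initial set {t0}):
  after a @ step 1: {t1}
  after a @ step 2: ∅ (Q stuck)

aa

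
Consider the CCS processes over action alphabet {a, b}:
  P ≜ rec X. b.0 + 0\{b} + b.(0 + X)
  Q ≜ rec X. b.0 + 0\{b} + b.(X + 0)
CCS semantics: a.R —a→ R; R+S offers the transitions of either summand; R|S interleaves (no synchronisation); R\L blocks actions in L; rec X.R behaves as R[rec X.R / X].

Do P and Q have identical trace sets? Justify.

trace-equivalent

LTS(P): 3 reachable states
  s0 = rec X. b.0 + 0\{b} + b.(0 + X) :: -b-> s1, -b-> s2
  s1 = 0 :: ∅
  s2 = 0 + (rec X. b.0 + 0\{b} + b.(0 + X)) :: -b-> s1, -b-> s2
LTS(Q): 3 reachable states
  t0 = rec X. b.0 + 0\{b} + b.(X + 0) :: -b-> t1, -b-> t2
  t1 = (rec X. b.0 + 0\{b} + b.(X + 0)) + 0 :: -b-> t1, -b-> t2
  t2 = 0 :: ∅
Partition-refinement fixed point:
  B0 = {s0, s2, t0, t1}
  B1 = {s1, t2}
s0 ∈ B0, t0 ∈ B0 → same block
Bisimilar ⇒ trace-equivalent.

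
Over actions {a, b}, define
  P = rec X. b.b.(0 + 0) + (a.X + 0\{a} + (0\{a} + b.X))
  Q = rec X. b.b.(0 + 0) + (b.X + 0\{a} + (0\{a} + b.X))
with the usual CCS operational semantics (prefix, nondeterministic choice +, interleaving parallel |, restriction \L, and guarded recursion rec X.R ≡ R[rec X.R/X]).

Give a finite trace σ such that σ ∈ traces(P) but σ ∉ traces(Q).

a

Reachable graph of P (3 states):
  p0 = rec X. b.b.(0 + 0) + (a.X + 0\{a} + (0\{a} + b.X)) → -a-> p0, -b-> p0, -b-> p1
  p1 = b.(0 + 0) → -b-> p2
  p2 = 0 + 0 → (no moves)
Reachable graph of Q (3 states):
  q0 = rec X. b.b.(0 + 0) + (b.X + 0\{a} + (0\{a} + b.X)) → -b-> q0, -b-> q1
  q1 = b.(0 + 0) → -b-> q2
  q2 = 0 + 0 → (no moves)
Run σ = ⟨a⟩ on P: start {p0}
  step 1 (a): {p0}
  P completes σ.
Run σ = ⟨a⟩ on Q: start {q0}
  step 1 (a): ∅  — Q cannot continue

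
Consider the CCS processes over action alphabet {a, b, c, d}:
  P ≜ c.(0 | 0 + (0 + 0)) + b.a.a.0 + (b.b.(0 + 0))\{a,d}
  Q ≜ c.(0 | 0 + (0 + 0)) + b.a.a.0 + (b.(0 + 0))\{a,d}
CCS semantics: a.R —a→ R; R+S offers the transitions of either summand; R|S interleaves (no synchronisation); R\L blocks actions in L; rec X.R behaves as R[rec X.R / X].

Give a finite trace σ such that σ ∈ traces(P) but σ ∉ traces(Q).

bb

LTS(P): 7 reachable states
  m0 = c.(0 | 0 + (0 + 0)) + b.a.a.0 + (b.b.(0 + 0))\{a,d} | —b→ m1, —b→ m2, —c→ m3
  m1 = (b.(0 + 0))\{a,d} | —b→ m4
  m2 = a.a.0 | —a→ m5
  m3 = 0 | 0 + (0 + 0) | ∅
  m4 = (0 + 0)\{a,d} | ∅
  m5 = a.0 | —a→ m6
  m6 = 0 | ∅
LTS(Q): 6 reachable states
  n0 = c.(0 | 0 + (0 + 0)) + b.a.a.0 + (b.(0 + 0))\{a,d} | —b→ n1, —b→ n2, —c→ n3
  n1 = (0 + 0)\{a,d} | ∅
  n2 = a.a.0 | —a→ n4
  n3 = 0 | 0 + (0 + 0) | ∅
  n4 = a.0 | —a→ n5
  n5 = 0 | ∅
Trace ⟨bb⟩ through P, begin at {m0}:
  after b @ step 1: {m1, m2}
  after b @ step 2: {m4}
  P completes σ.
Trace ⟨bb⟩ through Q, begin at {n0}:
  after b @ step 1: {n1, n2}
  after b @ step 2: ∅  — Q cannot continue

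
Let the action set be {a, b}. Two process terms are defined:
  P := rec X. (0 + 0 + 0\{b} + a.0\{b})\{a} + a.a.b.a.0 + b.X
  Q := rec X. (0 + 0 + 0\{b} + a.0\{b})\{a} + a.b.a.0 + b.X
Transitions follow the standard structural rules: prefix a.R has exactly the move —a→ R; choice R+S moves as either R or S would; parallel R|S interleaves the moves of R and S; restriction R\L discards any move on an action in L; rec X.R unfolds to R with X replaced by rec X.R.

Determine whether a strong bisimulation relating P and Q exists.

P ≁ Q

P's transition system — 5 states:
  p0 = rec X. (0 + 0 + 0\{b} + a.0\{b})\{a} + a.a.b.a.0 + b.X → --a--▸ p1, --b--▸ p0
  p1 = a.b.a.0 → --a--▸ p2
  p2 = b.a.0 → --b--▸ p3
  p3 = a.0 → --a--▸ p4
  p4 = 0 → ∅
Q's transition system — 4 states:
  q0 = rec X. (0 + 0 + 0\{b} + a.0\{b})\{a} + a.b.a.0 + b.X → --a--▸ q1, --b--▸ q0
  q1 = b.a.0 → --b--▸ q2
  q2 = a.0 → --a--▸ q3
  q3 = 0 → ∅
Coarsest stable partition (strong bisimilarity classes):
  B0 = {p0}
  B1 = {p1}
  B2 = {p2, q1}
  B3 = {p3, q2}
  B4 = {p4, q3}
  B5 = {q0}
p0 ∈ B0, q0 ∈ B5 → different blocks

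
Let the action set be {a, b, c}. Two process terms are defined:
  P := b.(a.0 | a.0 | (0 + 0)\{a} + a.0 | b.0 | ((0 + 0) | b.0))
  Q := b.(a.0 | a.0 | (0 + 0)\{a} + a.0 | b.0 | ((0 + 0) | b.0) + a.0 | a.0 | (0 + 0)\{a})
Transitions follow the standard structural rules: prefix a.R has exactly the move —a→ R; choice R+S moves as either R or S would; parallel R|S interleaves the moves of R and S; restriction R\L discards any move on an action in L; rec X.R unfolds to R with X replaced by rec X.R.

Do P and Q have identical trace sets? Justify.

traces(P) = traces(Q)

LTS(P): 12 reachable states
  m0 = b.(a.0 | a.0 | (0 + 0)\{a} + a.0 | b.0 | ((0 + 0) | b.0)) has moves ··b··> m1
  m1 = a.0 | a.0 | (0 + 0)\{a} + a.0 | b.0 | ((0 + 0) | b.0) has moves ··a··> m2, ··a··> m3, ··a··> m4, ··b··> m5, ··b··> m6
  m2 = 0 | a.0 | (0 + 0)\{a} has moves ··a··> m7
  m3 = 0 | b.0 | ((0 + 0) | b.0) has moves ··b··> m8, ··b··> m9
  m4 = a.0 | 0 | (0 + 0)\{a} has moves ··a··> m7
  m5 = a.0 | 0 | ((0 + 0) | b.0) has moves ··a··> m8, ··b··> m10
  m6 = a.0 | b.0 | ((0 + 0) | 0) has moves ··a··> m9, ··b··> m10
  m7 = 0 | 0 | (0 + 0)\{a} has moves stopped
  m8 = 0 | 0 | ((0 + 0) | b.0) has moves ··b··> m11
  m9 = 0 | b.0 | ((0 + 0) | 0) has moves ··b··> m11
  m10 = a.0 | 0 | ((0 + 0) | 0) has moves ··a··> m11
  m11 = 0 | 0 | ((0 + 0) | 0) has moves stopped
LTS(Q): 12 reachable states
  n0 = b.(a.0 | a.0 | (0 + 0)\{a} + a.0 | b.0 | ((0 + 0) | b.0) + a.0 | a.0 | (0 + 0)\{a}) has moves ··b··> n1
  n1 = a.0 | a.0 | (0 + 0)\{a} + a.0 | b.0 | ((0 + 0) | b.0) + a.0 | a.0 | (0 + 0)\{a} has moves ··a··> n2, ··a··> n3, ··a··> n4, ··b··> n5, ··b··> n6
  n2 = 0 | a.0 | (0 + 0)\{a} has moves ··a··> n7
  n3 = 0 | b.0 | ((0 + 0) | b.0) has moves ··b··> n8, ··b··> n9
  n4 = a.0 | 0 | (0 + 0)\{a} has moves ··a··> n7
  n5 = a.0 | 0 | ((0 + 0) | b.0) has moves ··a··> n8, ··b··> n10
  n6 = a.0 | b.0 | ((0 + 0) | 0) has moves ··a··> n9, ··b··> n10
  n7 = 0 | 0 | (0 + 0)\{a} has moves stopped
  n8 = 0 | 0 | ((0 + 0) | b.0) has moves ··b··> n11
  n9 = 0 | b.0 | ((0 + 0) | 0) has moves ··b··> n11
  n10 = a.0 | 0 | ((0 + 0) | 0) has moves ··a··> n11
  n11 = 0 | 0 | ((0 + 0) | 0) has moves stopped
Partition-refinement fixed point:
  B0 = {m0, n0}
  B1 = {m1, n1}
  B2 = {m5, m6, n5, n6}
  B3 = {m8, m9, n8, n9}
  B4 = {m11, m7, n11, n7}
  B5 = {m10, m2, m4, n10, n2, n4}
  B6 = {m3, n3}
m0 ∈ B0, n0 ∈ B0 → same block
Bisimilar ⇒ trace-equivalent.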